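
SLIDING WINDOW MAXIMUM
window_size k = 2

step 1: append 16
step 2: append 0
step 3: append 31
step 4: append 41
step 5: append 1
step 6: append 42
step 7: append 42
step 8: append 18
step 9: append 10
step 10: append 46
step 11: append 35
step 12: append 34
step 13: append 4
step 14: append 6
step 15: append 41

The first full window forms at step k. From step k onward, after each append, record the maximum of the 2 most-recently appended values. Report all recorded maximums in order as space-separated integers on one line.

step 1: append 16 -> window=[16] (not full yet)
step 2: append 0 -> window=[16, 0] -> max=16
step 3: append 31 -> window=[0, 31] -> max=31
step 4: append 41 -> window=[31, 41] -> max=41
step 5: append 1 -> window=[41, 1] -> max=41
step 6: append 42 -> window=[1, 42] -> max=42
step 7: append 42 -> window=[42, 42] -> max=42
step 8: append 18 -> window=[42, 18] -> max=42
step 9: append 10 -> window=[18, 10] -> max=18
step 10: append 46 -> window=[10, 46] -> max=46
step 11: append 35 -> window=[46, 35] -> max=46
step 12: append 34 -> window=[35, 34] -> max=35
step 13: append 4 -> window=[34, 4] -> max=34
step 14: append 6 -> window=[4, 6] -> max=6
step 15: append 41 -> window=[6, 41] -> max=41

Answer: 16 31 41 41 42 42 42 18 46 46 35 34 6 41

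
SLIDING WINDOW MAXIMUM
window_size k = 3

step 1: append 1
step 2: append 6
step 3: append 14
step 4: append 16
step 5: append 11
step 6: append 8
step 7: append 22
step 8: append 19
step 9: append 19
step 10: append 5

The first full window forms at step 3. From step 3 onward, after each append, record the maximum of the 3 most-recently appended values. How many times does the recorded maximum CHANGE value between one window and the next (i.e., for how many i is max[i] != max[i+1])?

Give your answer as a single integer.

Answer: 3

Derivation:
step 1: append 1 -> window=[1] (not full yet)
step 2: append 6 -> window=[1, 6] (not full yet)
step 3: append 14 -> window=[1, 6, 14] -> max=14
step 4: append 16 -> window=[6, 14, 16] -> max=16
step 5: append 11 -> window=[14, 16, 11] -> max=16
step 6: append 8 -> window=[16, 11, 8] -> max=16
step 7: append 22 -> window=[11, 8, 22] -> max=22
step 8: append 19 -> window=[8, 22, 19] -> max=22
step 9: append 19 -> window=[22, 19, 19] -> max=22
step 10: append 5 -> window=[19, 19, 5] -> max=19
Recorded maximums: 14 16 16 16 22 22 22 19
Changes between consecutive maximums: 3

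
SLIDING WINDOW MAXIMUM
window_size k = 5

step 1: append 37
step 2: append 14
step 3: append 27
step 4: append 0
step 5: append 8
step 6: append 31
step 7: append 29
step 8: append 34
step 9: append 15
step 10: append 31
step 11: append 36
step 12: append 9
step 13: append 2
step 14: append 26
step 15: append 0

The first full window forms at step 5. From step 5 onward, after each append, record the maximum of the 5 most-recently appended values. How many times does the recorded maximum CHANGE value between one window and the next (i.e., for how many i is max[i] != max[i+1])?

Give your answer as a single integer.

Answer: 3

Derivation:
step 1: append 37 -> window=[37] (not full yet)
step 2: append 14 -> window=[37, 14] (not full yet)
step 3: append 27 -> window=[37, 14, 27] (not full yet)
step 4: append 0 -> window=[37, 14, 27, 0] (not full yet)
step 5: append 8 -> window=[37, 14, 27, 0, 8] -> max=37
step 6: append 31 -> window=[14, 27, 0, 8, 31] -> max=31
step 7: append 29 -> window=[27, 0, 8, 31, 29] -> max=31
step 8: append 34 -> window=[0, 8, 31, 29, 34] -> max=34
step 9: append 15 -> window=[8, 31, 29, 34, 15] -> max=34
step 10: append 31 -> window=[31, 29, 34, 15, 31] -> max=34
step 11: append 36 -> window=[29, 34, 15, 31, 36] -> max=36
step 12: append 9 -> window=[34, 15, 31, 36, 9] -> max=36
step 13: append 2 -> window=[15, 31, 36, 9, 2] -> max=36
step 14: append 26 -> window=[31, 36, 9, 2, 26] -> max=36
step 15: append 0 -> window=[36, 9, 2, 26, 0] -> max=36
Recorded maximums: 37 31 31 34 34 34 36 36 36 36 36
Changes between consecutive maximums: 3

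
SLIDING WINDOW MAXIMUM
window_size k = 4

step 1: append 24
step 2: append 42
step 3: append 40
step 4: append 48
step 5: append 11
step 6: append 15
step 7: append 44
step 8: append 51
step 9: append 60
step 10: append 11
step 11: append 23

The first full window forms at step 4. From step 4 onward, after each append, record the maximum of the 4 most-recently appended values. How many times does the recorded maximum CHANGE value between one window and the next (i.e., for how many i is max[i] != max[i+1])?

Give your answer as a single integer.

Answer: 2

Derivation:
step 1: append 24 -> window=[24] (not full yet)
step 2: append 42 -> window=[24, 42] (not full yet)
step 3: append 40 -> window=[24, 42, 40] (not full yet)
step 4: append 48 -> window=[24, 42, 40, 48] -> max=48
step 5: append 11 -> window=[42, 40, 48, 11] -> max=48
step 6: append 15 -> window=[40, 48, 11, 15] -> max=48
step 7: append 44 -> window=[48, 11, 15, 44] -> max=48
step 8: append 51 -> window=[11, 15, 44, 51] -> max=51
step 9: append 60 -> window=[15, 44, 51, 60] -> max=60
step 10: append 11 -> window=[44, 51, 60, 11] -> max=60
step 11: append 23 -> window=[51, 60, 11, 23] -> max=60
Recorded maximums: 48 48 48 48 51 60 60 60
Changes between consecutive maximums: 2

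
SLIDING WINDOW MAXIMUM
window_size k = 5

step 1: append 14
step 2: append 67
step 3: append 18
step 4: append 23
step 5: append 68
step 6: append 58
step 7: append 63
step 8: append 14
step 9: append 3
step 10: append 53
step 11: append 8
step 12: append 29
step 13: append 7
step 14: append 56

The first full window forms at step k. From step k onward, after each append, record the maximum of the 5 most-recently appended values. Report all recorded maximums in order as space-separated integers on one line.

step 1: append 14 -> window=[14] (not full yet)
step 2: append 67 -> window=[14, 67] (not full yet)
step 3: append 18 -> window=[14, 67, 18] (not full yet)
step 4: append 23 -> window=[14, 67, 18, 23] (not full yet)
step 5: append 68 -> window=[14, 67, 18, 23, 68] -> max=68
step 6: append 58 -> window=[67, 18, 23, 68, 58] -> max=68
step 7: append 63 -> window=[18, 23, 68, 58, 63] -> max=68
step 8: append 14 -> window=[23, 68, 58, 63, 14] -> max=68
step 9: append 3 -> window=[68, 58, 63, 14, 3] -> max=68
step 10: append 53 -> window=[58, 63, 14, 3, 53] -> max=63
step 11: append 8 -> window=[63, 14, 3, 53, 8] -> max=63
step 12: append 29 -> window=[14, 3, 53, 8, 29] -> max=53
step 13: append 7 -> window=[3, 53, 8, 29, 7] -> max=53
step 14: append 56 -> window=[53, 8, 29, 7, 56] -> max=56

Answer: 68 68 68 68 68 63 63 53 53 56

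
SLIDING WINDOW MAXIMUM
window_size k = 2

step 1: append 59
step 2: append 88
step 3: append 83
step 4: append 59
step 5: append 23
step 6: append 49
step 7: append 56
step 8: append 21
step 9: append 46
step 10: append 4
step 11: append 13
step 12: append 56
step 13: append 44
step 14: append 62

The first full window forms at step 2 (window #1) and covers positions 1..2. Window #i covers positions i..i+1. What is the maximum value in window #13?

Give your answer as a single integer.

step 1: append 59 -> window=[59] (not full yet)
step 2: append 88 -> window=[59, 88] -> max=88
step 3: append 83 -> window=[88, 83] -> max=88
step 4: append 59 -> window=[83, 59] -> max=83
step 5: append 23 -> window=[59, 23] -> max=59
step 6: append 49 -> window=[23, 49] -> max=49
step 7: append 56 -> window=[49, 56] -> max=56
step 8: append 21 -> window=[56, 21] -> max=56
step 9: append 46 -> window=[21, 46] -> max=46
step 10: append 4 -> window=[46, 4] -> max=46
step 11: append 13 -> window=[4, 13] -> max=13
step 12: append 56 -> window=[13, 56] -> max=56
step 13: append 44 -> window=[56, 44] -> max=56
step 14: append 62 -> window=[44, 62] -> max=62
Window #13 max = 62

Answer: 62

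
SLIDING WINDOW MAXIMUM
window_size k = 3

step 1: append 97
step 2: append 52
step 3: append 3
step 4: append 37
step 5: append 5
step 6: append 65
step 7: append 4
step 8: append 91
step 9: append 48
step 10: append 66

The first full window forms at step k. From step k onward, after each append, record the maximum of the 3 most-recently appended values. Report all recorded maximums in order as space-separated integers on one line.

Answer: 97 52 37 65 65 91 91 91

Derivation:
step 1: append 97 -> window=[97] (not full yet)
step 2: append 52 -> window=[97, 52] (not full yet)
step 3: append 3 -> window=[97, 52, 3] -> max=97
step 4: append 37 -> window=[52, 3, 37] -> max=52
step 5: append 5 -> window=[3, 37, 5] -> max=37
step 6: append 65 -> window=[37, 5, 65] -> max=65
step 7: append 4 -> window=[5, 65, 4] -> max=65
step 8: append 91 -> window=[65, 4, 91] -> max=91
step 9: append 48 -> window=[4, 91, 48] -> max=91
step 10: append 66 -> window=[91, 48, 66] -> max=91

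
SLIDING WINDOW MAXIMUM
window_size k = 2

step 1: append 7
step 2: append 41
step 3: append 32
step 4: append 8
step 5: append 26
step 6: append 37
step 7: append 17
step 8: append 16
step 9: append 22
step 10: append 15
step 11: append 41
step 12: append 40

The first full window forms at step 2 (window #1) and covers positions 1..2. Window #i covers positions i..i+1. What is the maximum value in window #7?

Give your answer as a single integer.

Answer: 17

Derivation:
step 1: append 7 -> window=[7] (not full yet)
step 2: append 41 -> window=[7, 41] -> max=41
step 3: append 32 -> window=[41, 32] -> max=41
step 4: append 8 -> window=[32, 8] -> max=32
step 5: append 26 -> window=[8, 26] -> max=26
step 6: append 37 -> window=[26, 37] -> max=37
step 7: append 17 -> window=[37, 17] -> max=37
step 8: append 16 -> window=[17, 16] -> max=17
Window #7 max = 17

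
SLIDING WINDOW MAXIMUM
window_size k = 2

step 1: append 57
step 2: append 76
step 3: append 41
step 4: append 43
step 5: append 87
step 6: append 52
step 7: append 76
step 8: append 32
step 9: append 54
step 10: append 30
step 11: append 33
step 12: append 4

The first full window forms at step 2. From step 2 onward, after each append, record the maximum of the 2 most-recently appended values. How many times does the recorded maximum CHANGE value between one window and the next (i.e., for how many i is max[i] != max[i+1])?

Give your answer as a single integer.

step 1: append 57 -> window=[57] (not full yet)
step 2: append 76 -> window=[57, 76] -> max=76
step 3: append 41 -> window=[76, 41] -> max=76
step 4: append 43 -> window=[41, 43] -> max=43
step 5: append 87 -> window=[43, 87] -> max=87
step 6: append 52 -> window=[87, 52] -> max=87
step 7: append 76 -> window=[52, 76] -> max=76
step 8: append 32 -> window=[76, 32] -> max=76
step 9: append 54 -> window=[32, 54] -> max=54
step 10: append 30 -> window=[54, 30] -> max=54
step 11: append 33 -> window=[30, 33] -> max=33
step 12: append 4 -> window=[33, 4] -> max=33
Recorded maximums: 76 76 43 87 87 76 76 54 54 33 33
Changes between consecutive maximums: 5

Answer: 5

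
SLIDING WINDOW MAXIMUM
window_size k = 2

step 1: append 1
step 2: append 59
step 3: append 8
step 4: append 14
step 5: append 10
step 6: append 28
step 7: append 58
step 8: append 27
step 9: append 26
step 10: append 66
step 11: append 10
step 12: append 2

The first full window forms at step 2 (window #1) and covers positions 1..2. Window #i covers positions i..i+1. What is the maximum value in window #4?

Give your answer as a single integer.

step 1: append 1 -> window=[1] (not full yet)
step 2: append 59 -> window=[1, 59] -> max=59
step 3: append 8 -> window=[59, 8] -> max=59
step 4: append 14 -> window=[8, 14] -> max=14
step 5: append 10 -> window=[14, 10] -> max=14
Window #4 max = 14

Answer: 14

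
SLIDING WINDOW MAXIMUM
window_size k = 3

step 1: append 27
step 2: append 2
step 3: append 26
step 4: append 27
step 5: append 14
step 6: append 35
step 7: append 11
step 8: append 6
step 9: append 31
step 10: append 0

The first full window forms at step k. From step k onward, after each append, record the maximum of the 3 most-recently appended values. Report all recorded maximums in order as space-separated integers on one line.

Answer: 27 27 27 35 35 35 31 31

Derivation:
step 1: append 27 -> window=[27] (not full yet)
step 2: append 2 -> window=[27, 2] (not full yet)
step 3: append 26 -> window=[27, 2, 26] -> max=27
step 4: append 27 -> window=[2, 26, 27] -> max=27
step 5: append 14 -> window=[26, 27, 14] -> max=27
step 6: append 35 -> window=[27, 14, 35] -> max=35
step 7: append 11 -> window=[14, 35, 11] -> max=35
step 8: append 6 -> window=[35, 11, 6] -> max=35
step 9: append 31 -> window=[11, 6, 31] -> max=31
step 10: append 0 -> window=[6, 31, 0] -> max=31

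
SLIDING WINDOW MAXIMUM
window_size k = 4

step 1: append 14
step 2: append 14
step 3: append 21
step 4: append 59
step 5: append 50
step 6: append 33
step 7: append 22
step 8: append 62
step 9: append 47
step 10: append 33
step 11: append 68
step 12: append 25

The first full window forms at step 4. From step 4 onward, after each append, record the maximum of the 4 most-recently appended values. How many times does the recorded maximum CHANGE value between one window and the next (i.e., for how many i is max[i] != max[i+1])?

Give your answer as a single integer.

step 1: append 14 -> window=[14] (not full yet)
step 2: append 14 -> window=[14, 14] (not full yet)
step 3: append 21 -> window=[14, 14, 21] (not full yet)
step 4: append 59 -> window=[14, 14, 21, 59] -> max=59
step 5: append 50 -> window=[14, 21, 59, 50] -> max=59
step 6: append 33 -> window=[21, 59, 50, 33] -> max=59
step 7: append 22 -> window=[59, 50, 33, 22] -> max=59
step 8: append 62 -> window=[50, 33, 22, 62] -> max=62
step 9: append 47 -> window=[33, 22, 62, 47] -> max=62
step 10: append 33 -> window=[22, 62, 47, 33] -> max=62
step 11: append 68 -> window=[62, 47, 33, 68] -> max=68
step 12: append 25 -> window=[47, 33, 68, 25] -> max=68
Recorded maximums: 59 59 59 59 62 62 62 68 68
Changes between consecutive maximums: 2

Answer: 2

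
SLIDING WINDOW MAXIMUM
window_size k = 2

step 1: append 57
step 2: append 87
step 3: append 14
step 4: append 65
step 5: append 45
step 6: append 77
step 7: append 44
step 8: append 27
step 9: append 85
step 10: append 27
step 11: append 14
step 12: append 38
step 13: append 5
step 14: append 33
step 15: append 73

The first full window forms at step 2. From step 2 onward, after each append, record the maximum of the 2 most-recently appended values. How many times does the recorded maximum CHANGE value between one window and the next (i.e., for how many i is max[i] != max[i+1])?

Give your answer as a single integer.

Answer: 8

Derivation:
step 1: append 57 -> window=[57] (not full yet)
step 2: append 87 -> window=[57, 87] -> max=87
step 3: append 14 -> window=[87, 14] -> max=87
step 4: append 65 -> window=[14, 65] -> max=65
step 5: append 45 -> window=[65, 45] -> max=65
step 6: append 77 -> window=[45, 77] -> max=77
step 7: append 44 -> window=[77, 44] -> max=77
step 8: append 27 -> window=[44, 27] -> max=44
step 9: append 85 -> window=[27, 85] -> max=85
step 10: append 27 -> window=[85, 27] -> max=85
step 11: append 14 -> window=[27, 14] -> max=27
step 12: append 38 -> window=[14, 38] -> max=38
step 13: append 5 -> window=[38, 5] -> max=38
step 14: append 33 -> window=[5, 33] -> max=33
step 15: append 73 -> window=[33, 73] -> max=73
Recorded maximums: 87 87 65 65 77 77 44 85 85 27 38 38 33 73
Changes between consecutive maximums: 8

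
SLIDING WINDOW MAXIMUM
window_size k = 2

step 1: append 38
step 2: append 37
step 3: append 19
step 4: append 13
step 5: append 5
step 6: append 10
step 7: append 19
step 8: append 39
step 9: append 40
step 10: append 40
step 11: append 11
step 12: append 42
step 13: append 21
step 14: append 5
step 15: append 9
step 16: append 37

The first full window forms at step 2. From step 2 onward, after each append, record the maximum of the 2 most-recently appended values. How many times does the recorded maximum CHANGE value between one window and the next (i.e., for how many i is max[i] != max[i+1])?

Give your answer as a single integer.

Answer: 11

Derivation:
step 1: append 38 -> window=[38] (not full yet)
step 2: append 37 -> window=[38, 37] -> max=38
step 3: append 19 -> window=[37, 19] -> max=37
step 4: append 13 -> window=[19, 13] -> max=19
step 5: append 5 -> window=[13, 5] -> max=13
step 6: append 10 -> window=[5, 10] -> max=10
step 7: append 19 -> window=[10, 19] -> max=19
step 8: append 39 -> window=[19, 39] -> max=39
step 9: append 40 -> window=[39, 40] -> max=40
step 10: append 40 -> window=[40, 40] -> max=40
step 11: append 11 -> window=[40, 11] -> max=40
step 12: append 42 -> window=[11, 42] -> max=42
step 13: append 21 -> window=[42, 21] -> max=42
step 14: append 5 -> window=[21, 5] -> max=21
step 15: append 9 -> window=[5, 9] -> max=9
step 16: append 37 -> window=[9, 37] -> max=37
Recorded maximums: 38 37 19 13 10 19 39 40 40 40 42 42 21 9 37
Changes between consecutive maximums: 11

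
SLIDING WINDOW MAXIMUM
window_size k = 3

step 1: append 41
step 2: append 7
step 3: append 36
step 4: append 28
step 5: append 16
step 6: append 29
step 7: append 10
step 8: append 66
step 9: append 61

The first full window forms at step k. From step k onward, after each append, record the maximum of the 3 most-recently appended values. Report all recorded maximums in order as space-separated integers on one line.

Answer: 41 36 36 29 29 66 66

Derivation:
step 1: append 41 -> window=[41] (not full yet)
step 2: append 7 -> window=[41, 7] (not full yet)
step 3: append 36 -> window=[41, 7, 36] -> max=41
step 4: append 28 -> window=[7, 36, 28] -> max=36
step 5: append 16 -> window=[36, 28, 16] -> max=36
step 6: append 29 -> window=[28, 16, 29] -> max=29
step 7: append 10 -> window=[16, 29, 10] -> max=29
step 8: append 66 -> window=[29, 10, 66] -> max=66
step 9: append 61 -> window=[10, 66, 61] -> max=66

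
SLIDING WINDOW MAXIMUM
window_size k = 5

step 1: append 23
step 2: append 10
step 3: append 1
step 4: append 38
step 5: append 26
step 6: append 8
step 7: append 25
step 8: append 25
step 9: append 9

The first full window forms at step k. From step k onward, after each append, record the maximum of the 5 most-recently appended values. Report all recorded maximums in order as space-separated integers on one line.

Answer: 38 38 38 38 26

Derivation:
step 1: append 23 -> window=[23] (not full yet)
step 2: append 10 -> window=[23, 10] (not full yet)
step 3: append 1 -> window=[23, 10, 1] (not full yet)
step 4: append 38 -> window=[23, 10, 1, 38] (not full yet)
step 5: append 26 -> window=[23, 10, 1, 38, 26] -> max=38
step 6: append 8 -> window=[10, 1, 38, 26, 8] -> max=38
step 7: append 25 -> window=[1, 38, 26, 8, 25] -> max=38
step 8: append 25 -> window=[38, 26, 8, 25, 25] -> max=38
step 9: append 9 -> window=[26, 8, 25, 25, 9] -> max=26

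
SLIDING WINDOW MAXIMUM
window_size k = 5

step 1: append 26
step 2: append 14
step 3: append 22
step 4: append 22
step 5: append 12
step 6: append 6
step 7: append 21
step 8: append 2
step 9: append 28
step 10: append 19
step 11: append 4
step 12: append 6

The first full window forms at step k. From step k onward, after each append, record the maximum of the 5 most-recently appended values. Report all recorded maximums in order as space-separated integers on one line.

step 1: append 26 -> window=[26] (not full yet)
step 2: append 14 -> window=[26, 14] (not full yet)
step 3: append 22 -> window=[26, 14, 22] (not full yet)
step 4: append 22 -> window=[26, 14, 22, 22] (not full yet)
step 5: append 12 -> window=[26, 14, 22, 22, 12] -> max=26
step 6: append 6 -> window=[14, 22, 22, 12, 6] -> max=22
step 7: append 21 -> window=[22, 22, 12, 6, 21] -> max=22
step 8: append 2 -> window=[22, 12, 6, 21, 2] -> max=22
step 9: append 28 -> window=[12, 6, 21, 2, 28] -> max=28
step 10: append 19 -> window=[6, 21, 2, 28, 19] -> max=28
step 11: append 4 -> window=[21, 2, 28, 19, 4] -> max=28
step 12: append 6 -> window=[2, 28, 19, 4, 6] -> max=28

Answer: 26 22 22 22 28 28 28 28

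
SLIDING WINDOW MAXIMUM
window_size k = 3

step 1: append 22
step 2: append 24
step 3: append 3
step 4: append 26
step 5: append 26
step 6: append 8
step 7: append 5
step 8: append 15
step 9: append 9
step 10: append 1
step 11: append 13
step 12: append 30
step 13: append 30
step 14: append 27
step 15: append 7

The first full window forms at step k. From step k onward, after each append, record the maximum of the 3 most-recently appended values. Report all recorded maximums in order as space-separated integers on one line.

Answer: 24 26 26 26 26 15 15 15 13 30 30 30 30

Derivation:
step 1: append 22 -> window=[22] (not full yet)
step 2: append 24 -> window=[22, 24] (not full yet)
step 3: append 3 -> window=[22, 24, 3] -> max=24
step 4: append 26 -> window=[24, 3, 26] -> max=26
step 5: append 26 -> window=[3, 26, 26] -> max=26
step 6: append 8 -> window=[26, 26, 8] -> max=26
step 7: append 5 -> window=[26, 8, 5] -> max=26
step 8: append 15 -> window=[8, 5, 15] -> max=15
step 9: append 9 -> window=[5, 15, 9] -> max=15
step 10: append 1 -> window=[15, 9, 1] -> max=15
step 11: append 13 -> window=[9, 1, 13] -> max=13
step 12: append 30 -> window=[1, 13, 30] -> max=30
step 13: append 30 -> window=[13, 30, 30] -> max=30
step 14: append 27 -> window=[30, 30, 27] -> max=30
step 15: append 7 -> window=[30, 27, 7] -> max=30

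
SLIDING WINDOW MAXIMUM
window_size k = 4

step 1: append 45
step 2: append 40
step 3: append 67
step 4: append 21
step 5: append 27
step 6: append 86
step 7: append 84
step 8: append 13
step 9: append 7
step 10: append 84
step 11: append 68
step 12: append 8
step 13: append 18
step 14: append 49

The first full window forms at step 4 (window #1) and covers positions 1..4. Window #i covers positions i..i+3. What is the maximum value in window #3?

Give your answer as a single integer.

step 1: append 45 -> window=[45] (not full yet)
step 2: append 40 -> window=[45, 40] (not full yet)
step 3: append 67 -> window=[45, 40, 67] (not full yet)
step 4: append 21 -> window=[45, 40, 67, 21] -> max=67
step 5: append 27 -> window=[40, 67, 21, 27] -> max=67
step 6: append 86 -> window=[67, 21, 27, 86] -> max=86
Window #3 max = 86

Answer: 86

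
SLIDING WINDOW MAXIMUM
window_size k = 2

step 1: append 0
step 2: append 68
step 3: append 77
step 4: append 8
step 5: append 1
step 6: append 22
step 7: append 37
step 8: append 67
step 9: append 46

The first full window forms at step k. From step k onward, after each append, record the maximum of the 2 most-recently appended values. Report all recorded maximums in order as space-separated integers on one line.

Answer: 68 77 77 8 22 37 67 67

Derivation:
step 1: append 0 -> window=[0] (not full yet)
step 2: append 68 -> window=[0, 68] -> max=68
step 3: append 77 -> window=[68, 77] -> max=77
step 4: append 8 -> window=[77, 8] -> max=77
step 5: append 1 -> window=[8, 1] -> max=8
step 6: append 22 -> window=[1, 22] -> max=22
step 7: append 37 -> window=[22, 37] -> max=37
step 8: append 67 -> window=[37, 67] -> max=67
step 9: append 46 -> window=[67, 46] -> max=67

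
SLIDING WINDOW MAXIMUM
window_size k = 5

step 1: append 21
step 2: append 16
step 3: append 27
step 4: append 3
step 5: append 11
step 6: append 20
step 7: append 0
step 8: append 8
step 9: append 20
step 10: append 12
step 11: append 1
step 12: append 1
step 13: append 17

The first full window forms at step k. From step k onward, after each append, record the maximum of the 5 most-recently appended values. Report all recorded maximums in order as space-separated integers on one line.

step 1: append 21 -> window=[21] (not full yet)
step 2: append 16 -> window=[21, 16] (not full yet)
step 3: append 27 -> window=[21, 16, 27] (not full yet)
step 4: append 3 -> window=[21, 16, 27, 3] (not full yet)
step 5: append 11 -> window=[21, 16, 27, 3, 11] -> max=27
step 6: append 20 -> window=[16, 27, 3, 11, 20] -> max=27
step 7: append 0 -> window=[27, 3, 11, 20, 0] -> max=27
step 8: append 8 -> window=[3, 11, 20, 0, 8] -> max=20
step 9: append 20 -> window=[11, 20, 0, 8, 20] -> max=20
step 10: append 12 -> window=[20, 0, 8, 20, 12] -> max=20
step 11: append 1 -> window=[0, 8, 20, 12, 1] -> max=20
step 12: append 1 -> window=[8, 20, 12, 1, 1] -> max=20
step 13: append 17 -> window=[20, 12, 1, 1, 17] -> max=20

Answer: 27 27 27 20 20 20 20 20 20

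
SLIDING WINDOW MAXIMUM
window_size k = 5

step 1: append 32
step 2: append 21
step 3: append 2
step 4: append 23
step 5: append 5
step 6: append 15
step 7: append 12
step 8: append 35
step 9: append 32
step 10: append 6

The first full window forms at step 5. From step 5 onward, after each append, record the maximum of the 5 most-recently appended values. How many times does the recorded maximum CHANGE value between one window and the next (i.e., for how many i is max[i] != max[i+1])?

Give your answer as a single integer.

step 1: append 32 -> window=[32] (not full yet)
step 2: append 21 -> window=[32, 21] (not full yet)
step 3: append 2 -> window=[32, 21, 2] (not full yet)
step 4: append 23 -> window=[32, 21, 2, 23] (not full yet)
step 5: append 5 -> window=[32, 21, 2, 23, 5] -> max=32
step 6: append 15 -> window=[21, 2, 23, 5, 15] -> max=23
step 7: append 12 -> window=[2, 23, 5, 15, 12] -> max=23
step 8: append 35 -> window=[23, 5, 15, 12, 35] -> max=35
step 9: append 32 -> window=[5, 15, 12, 35, 32] -> max=35
step 10: append 6 -> window=[15, 12, 35, 32, 6] -> max=35
Recorded maximums: 32 23 23 35 35 35
Changes between consecutive maximums: 2

Answer: 2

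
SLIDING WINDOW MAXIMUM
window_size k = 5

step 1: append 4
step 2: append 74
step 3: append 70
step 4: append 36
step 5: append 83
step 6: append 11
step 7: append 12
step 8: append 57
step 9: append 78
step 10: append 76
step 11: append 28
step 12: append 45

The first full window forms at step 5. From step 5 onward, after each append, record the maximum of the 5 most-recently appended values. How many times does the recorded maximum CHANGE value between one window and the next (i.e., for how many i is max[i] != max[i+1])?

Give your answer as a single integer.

step 1: append 4 -> window=[4] (not full yet)
step 2: append 74 -> window=[4, 74] (not full yet)
step 3: append 70 -> window=[4, 74, 70] (not full yet)
step 4: append 36 -> window=[4, 74, 70, 36] (not full yet)
step 5: append 83 -> window=[4, 74, 70, 36, 83] -> max=83
step 6: append 11 -> window=[74, 70, 36, 83, 11] -> max=83
step 7: append 12 -> window=[70, 36, 83, 11, 12] -> max=83
step 8: append 57 -> window=[36, 83, 11, 12, 57] -> max=83
step 9: append 78 -> window=[83, 11, 12, 57, 78] -> max=83
step 10: append 76 -> window=[11, 12, 57, 78, 76] -> max=78
step 11: append 28 -> window=[12, 57, 78, 76, 28] -> max=78
step 12: append 45 -> window=[57, 78, 76, 28, 45] -> max=78
Recorded maximums: 83 83 83 83 83 78 78 78
Changes between consecutive maximums: 1

Answer: 1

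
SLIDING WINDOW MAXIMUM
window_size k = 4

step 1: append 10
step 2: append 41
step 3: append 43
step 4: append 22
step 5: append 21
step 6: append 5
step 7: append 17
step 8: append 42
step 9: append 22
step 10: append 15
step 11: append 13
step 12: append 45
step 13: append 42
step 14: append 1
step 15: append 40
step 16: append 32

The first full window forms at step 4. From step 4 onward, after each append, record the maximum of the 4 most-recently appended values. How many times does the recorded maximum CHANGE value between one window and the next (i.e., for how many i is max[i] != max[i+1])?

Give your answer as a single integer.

Answer: 4

Derivation:
step 1: append 10 -> window=[10] (not full yet)
step 2: append 41 -> window=[10, 41] (not full yet)
step 3: append 43 -> window=[10, 41, 43] (not full yet)
step 4: append 22 -> window=[10, 41, 43, 22] -> max=43
step 5: append 21 -> window=[41, 43, 22, 21] -> max=43
step 6: append 5 -> window=[43, 22, 21, 5] -> max=43
step 7: append 17 -> window=[22, 21, 5, 17] -> max=22
step 8: append 42 -> window=[21, 5, 17, 42] -> max=42
step 9: append 22 -> window=[5, 17, 42, 22] -> max=42
step 10: append 15 -> window=[17, 42, 22, 15] -> max=42
step 11: append 13 -> window=[42, 22, 15, 13] -> max=42
step 12: append 45 -> window=[22, 15, 13, 45] -> max=45
step 13: append 42 -> window=[15, 13, 45, 42] -> max=45
step 14: append 1 -> window=[13, 45, 42, 1] -> max=45
step 15: append 40 -> window=[45, 42, 1, 40] -> max=45
step 16: append 32 -> window=[42, 1, 40, 32] -> max=42
Recorded maximums: 43 43 43 22 42 42 42 42 45 45 45 45 42
Changes between consecutive maximums: 4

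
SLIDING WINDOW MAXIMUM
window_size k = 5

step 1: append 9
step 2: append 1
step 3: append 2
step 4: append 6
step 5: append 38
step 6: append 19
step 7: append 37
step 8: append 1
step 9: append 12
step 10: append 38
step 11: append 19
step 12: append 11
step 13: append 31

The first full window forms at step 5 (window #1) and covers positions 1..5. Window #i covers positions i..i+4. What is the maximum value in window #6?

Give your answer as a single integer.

Answer: 38

Derivation:
step 1: append 9 -> window=[9] (not full yet)
step 2: append 1 -> window=[9, 1] (not full yet)
step 3: append 2 -> window=[9, 1, 2] (not full yet)
step 4: append 6 -> window=[9, 1, 2, 6] (not full yet)
step 5: append 38 -> window=[9, 1, 2, 6, 38] -> max=38
step 6: append 19 -> window=[1, 2, 6, 38, 19] -> max=38
step 7: append 37 -> window=[2, 6, 38, 19, 37] -> max=38
step 8: append 1 -> window=[6, 38, 19, 37, 1] -> max=38
step 9: append 12 -> window=[38, 19, 37, 1, 12] -> max=38
step 10: append 38 -> window=[19, 37, 1, 12, 38] -> max=38
Window #6 max = 38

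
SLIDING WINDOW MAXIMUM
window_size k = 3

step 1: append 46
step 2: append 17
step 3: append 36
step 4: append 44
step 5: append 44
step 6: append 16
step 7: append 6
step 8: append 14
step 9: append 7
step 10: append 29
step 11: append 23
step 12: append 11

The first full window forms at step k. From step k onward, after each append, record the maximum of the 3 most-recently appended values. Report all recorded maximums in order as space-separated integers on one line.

Answer: 46 44 44 44 44 16 14 29 29 29

Derivation:
step 1: append 46 -> window=[46] (not full yet)
step 2: append 17 -> window=[46, 17] (not full yet)
step 3: append 36 -> window=[46, 17, 36] -> max=46
step 4: append 44 -> window=[17, 36, 44] -> max=44
step 5: append 44 -> window=[36, 44, 44] -> max=44
step 6: append 16 -> window=[44, 44, 16] -> max=44
step 7: append 6 -> window=[44, 16, 6] -> max=44
step 8: append 14 -> window=[16, 6, 14] -> max=16
step 9: append 7 -> window=[6, 14, 7] -> max=14
step 10: append 29 -> window=[14, 7, 29] -> max=29
step 11: append 23 -> window=[7, 29, 23] -> max=29
step 12: append 11 -> window=[29, 23, 11] -> max=29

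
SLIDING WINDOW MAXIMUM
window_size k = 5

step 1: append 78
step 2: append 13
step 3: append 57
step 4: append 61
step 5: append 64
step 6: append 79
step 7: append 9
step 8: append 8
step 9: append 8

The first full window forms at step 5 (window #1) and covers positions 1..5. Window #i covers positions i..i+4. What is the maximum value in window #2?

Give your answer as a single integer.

step 1: append 78 -> window=[78] (not full yet)
step 2: append 13 -> window=[78, 13] (not full yet)
step 3: append 57 -> window=[78, 13, 57] (not full yet)
step 4: append 61 -> window=[78, 13, 57, 61] (not full yet)
step 5: append 64 -> window=[78, 13, 57, 61, 64] -> max=78
step 6: append 79 -> window=[13, 57, 61, 64, 79] -> max=79
Window #2 max = 79

Answer: 79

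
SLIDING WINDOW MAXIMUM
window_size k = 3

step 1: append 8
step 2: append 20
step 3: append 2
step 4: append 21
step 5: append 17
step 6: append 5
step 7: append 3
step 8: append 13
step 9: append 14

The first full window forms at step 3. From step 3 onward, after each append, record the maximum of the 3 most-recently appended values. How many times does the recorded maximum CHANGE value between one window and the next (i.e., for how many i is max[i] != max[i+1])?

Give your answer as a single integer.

step 1: append 8 -> window=[8] (not full yet)
step 2: append 20 -> window=[8, 20] (not full yet)
step 3: append 2 -> window=[8, 20, 2] -> max=20
step 4: append 21 -> window=[20, 2, 21] -> max=21
step 5: append 17 -> window=[2, 21, 17] -> max=21
step 6: append 5 -> window=[21, 17, 5] -> max=21
step 7: append 3 -> window=[17, 5, 3] -> max=17
step 8: append 13 -> window=[5, 3, 13] -> max=13
step 9: append 14 -> window=[3, 13, 14] -> max=14
Recorded maximums: 20 21 21 21 17 13 14
Changes between consecutive maximums: 4

Answer: 4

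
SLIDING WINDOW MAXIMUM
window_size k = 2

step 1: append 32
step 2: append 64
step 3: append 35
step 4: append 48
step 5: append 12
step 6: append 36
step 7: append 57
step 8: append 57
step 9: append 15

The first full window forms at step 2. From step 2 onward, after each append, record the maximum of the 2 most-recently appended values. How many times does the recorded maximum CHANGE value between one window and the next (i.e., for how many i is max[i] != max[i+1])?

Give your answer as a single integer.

step 1: append 32 -> window=[32] (not full yet)
step 2: append 64 -> window=[32, 64] -> max=64
step 3: append 35 -> window=[64, 35] -> max=64
step 4: append 48 -> window=[35, 48] -> max=48
step 5: append 12 -> window=[48, 12] -> max=48
step 6: append 36 -> window=[12, 36] -> max=36
step 7: append 57 -> window=[36, 57] -> max=57
step 8: append 57 -> window=[57, 57] -> max=57
step 9: append 15 -> window=[57, 15] -> max=57
Recorded maximums: 64 64 48 48 36 57 57 57
Changes between consecutive maximums: 3

Answer: 3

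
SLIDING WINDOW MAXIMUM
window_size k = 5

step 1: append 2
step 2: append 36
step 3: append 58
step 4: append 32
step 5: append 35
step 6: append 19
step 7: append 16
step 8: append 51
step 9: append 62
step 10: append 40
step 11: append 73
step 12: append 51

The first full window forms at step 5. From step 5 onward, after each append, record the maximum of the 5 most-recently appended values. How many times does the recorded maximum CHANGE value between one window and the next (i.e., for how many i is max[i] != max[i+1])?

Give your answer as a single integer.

step 1: append 2 -> window=[2] (not full yet)
step 2: append 36 -> window=[2, 36] (not full yet)
step 3: append 58 -> window=[2, 36, 58] (not full yet)
step 4: append 32 -> window=[2, 36, 58, 32] (not full yet)
step 5: append 35 -> window=[2, 36, 58, 32, 35] -> max=58
step 6: append 19 -> window=[36, 58, 32, 35, 19] -> max=58
step 7: append 16 -> window=[58, 32, 35, 19, 16] -> max=58
step 8: append 51 -> window=[32, 35, 19, 16, 51] -> max=51
step 9: append 62 -> window=[35, 19, 16, 51, 62] -> max=62
step 10: append 40 -> window=[19, 16, 51, 62, 40] -> max=62
step 11: append 73 -> window=[16, 51, 62, 40, 73] -> max=73
step 12: append 51 -> window=[51, 62, 40, 73, 51] -> max=73
Recorded maximums: 58 58 58 51 62 62 73 73
Changes between consecutive maximums: 3

Answer: 3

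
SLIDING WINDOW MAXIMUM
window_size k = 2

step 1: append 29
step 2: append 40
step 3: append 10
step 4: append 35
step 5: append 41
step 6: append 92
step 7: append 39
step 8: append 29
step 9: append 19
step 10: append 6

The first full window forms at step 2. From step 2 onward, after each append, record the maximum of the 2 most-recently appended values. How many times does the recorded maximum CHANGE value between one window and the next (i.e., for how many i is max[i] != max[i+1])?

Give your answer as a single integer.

step 1: append 29 -> window=[29] (not full yet)
step 2: append 40 -> window=[29, 40] -> max=40
step 3: append 10 -> window=[40, 10] -> max=40
step 4: append 35 -> window=[10, 35] -> max=35
step 5: append 41 -> window=[35, 41] -> max=41
step 6: append 92 -> window=[41, 92] -> max=92
step 7: append 39 -> window=[92, 39] -> max=92
step 8: append 29 -> window=[39, 29] -> max=39
step 9: append 19 -> window=[29, 19] -> max=29
step 10: append 6 -> window=[19, 6] -> max=19
Recorded maximums: 40 40 35 41 92 92 39 29 19
Changes between consecutive maximums: 6

Answer: 6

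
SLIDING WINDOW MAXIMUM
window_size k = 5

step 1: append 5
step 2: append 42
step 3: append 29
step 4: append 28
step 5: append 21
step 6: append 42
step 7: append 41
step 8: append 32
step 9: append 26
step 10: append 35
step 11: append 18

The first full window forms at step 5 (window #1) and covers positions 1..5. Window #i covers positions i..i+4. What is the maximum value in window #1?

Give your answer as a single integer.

step 1: append 5 -> window=[5] (not full yet)
step 2: append 42 -> window=[5, 42] (not full yet)
step 3: append 29 -> window=[5, 42, 29] (not full yet)
step 4: append 28 -> window=[5, 42, 29, 28] (not full yet)
step 5: append 21 -> window=[5, 42, 29, 28, 21] -> max=42
Window #1 max = 42

Answer: 42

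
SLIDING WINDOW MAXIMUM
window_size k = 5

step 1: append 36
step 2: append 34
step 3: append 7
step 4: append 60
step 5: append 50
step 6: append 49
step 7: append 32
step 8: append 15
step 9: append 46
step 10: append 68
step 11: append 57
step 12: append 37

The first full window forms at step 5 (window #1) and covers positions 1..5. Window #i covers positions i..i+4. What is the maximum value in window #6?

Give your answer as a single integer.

step 1: append 36 -> window=[36] (not full yet)
step 2: append 34 -> window=[36, 34] (not full yet)
step 3: append 7 -> window=[36, 34, 7] (not full yet)
step 4: append 60 -> window=[36, 34, 7, 60] (not full yet)
step 5: append 50 -> window=[36, 34, 7, 60, 50] -> max=60
step 6: append 49 -> window=[34, 7, 60, 50, 49] -> max=60
step 7: append 32 -> window=[7, 60, 50, 49, 32] -> max=60
step 8: append 15 -> window=[60, 50, 49, 32, 15] -> max=60
step 9: append 46 -> window=[50, 49, 32, 15, 46] -> max=50
step 10: append 68 -> window=[49, 32, 15, 46, 68] -> max=68
Window #6 max = 68

Answer: 68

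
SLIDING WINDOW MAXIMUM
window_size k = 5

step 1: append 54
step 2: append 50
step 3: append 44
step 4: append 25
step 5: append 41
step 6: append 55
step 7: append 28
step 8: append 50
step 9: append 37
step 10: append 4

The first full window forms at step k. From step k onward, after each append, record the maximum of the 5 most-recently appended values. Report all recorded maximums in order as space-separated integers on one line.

Answer: 54 55 55 55 55 55

Derivation:
step 1: append 54 -> window=[54] (not full yet)
step 2: append 50 -> window=[54, 50] (not full yet)
step 3: append 44 -> window=[54, 50, 44] (not full yet)
step 4: append 25 -> window=[54, 50, 44, 25] (not full yet)
step 5: append 41 -> window=[54, 50, 44, 25, 41] -> max=54
step 6: append 55 -> window=[50, 44, 25, 41, 55] -> max=55
step 7: append 28 -> window=[44, 25, 41, 55, 28] -> max=55
step 8: append 50 -> window=[25, 41, 55, 28, 50] -> max=55
step 9: append 37 -> window=[41, 55, 28, 50, 37] -> max=55
step 10: append 4 -> window=[55, 28, 50, 37, 4] -> max=55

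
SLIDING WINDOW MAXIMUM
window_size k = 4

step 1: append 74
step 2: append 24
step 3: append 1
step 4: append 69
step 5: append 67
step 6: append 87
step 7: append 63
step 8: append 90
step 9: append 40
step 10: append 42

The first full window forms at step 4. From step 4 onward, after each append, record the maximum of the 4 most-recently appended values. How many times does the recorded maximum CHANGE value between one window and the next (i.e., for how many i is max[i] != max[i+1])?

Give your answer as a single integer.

Answer: 3

Derivation:
step 1: append 74 -> window=[74] (not full yet)
step 2: append 24 -> window=[74, 24] (not full yet)
step 3: append 1 -> window=[74, 24, 1] (not full yet)
step 4: append 69 -> window=[74, 24, 1, 69] -> max=74
step 5: append 67 -> window=[24, 1, 69, 67] -> max=69
step 6: append 87 -> window=[1, 69, 67, 87] -> max=87
step 7: append 63 -> window=[69, 67, 87, 63] -> max=87
step 8: append 90 -> window=[67, 87, 63, 90] -> max=90
step 9: append 40 -> window=[87, 63, 90, 40] -> max=90
step 10: append 42 -> window=[63, 90, 40, 42] -> max=90
Recorded maximums: 74 69 87 87 90 90 90
Changes between consecutive maximums: 3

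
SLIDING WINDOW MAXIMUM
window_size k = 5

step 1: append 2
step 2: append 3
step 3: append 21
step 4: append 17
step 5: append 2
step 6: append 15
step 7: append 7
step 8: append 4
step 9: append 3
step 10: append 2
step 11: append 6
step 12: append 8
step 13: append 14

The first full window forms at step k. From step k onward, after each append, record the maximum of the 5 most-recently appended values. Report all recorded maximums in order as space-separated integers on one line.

step 1: append 2 -> window=[2] (not full yet)
step 2: append 3 -> window=[2, 3] (not full yet)
step 3: append 21 -> window=[2, 3, 21] (not full yet)
step 4: append 17 -> window=[2, 3, 21, 17] (not full yet)
step 5: append 2 -> window=[2, 3, 21, 17, 2] -> max=21
step 6: append 15 -> window=[3, 21, 17, 2, 15] -> max=21
step 7: append 7 -> window=[21, 17, 2, 15, 7] -> max=21
step 8: append 4 -> window=[17, 2, 15, 7, 4] -> max=17
step 9: append 3 -> window=[2, 15, 7, 4, 3] -> max=15
step 10: append 2 -> window=[15, 7, 4, 3, 2] -> max=15
step 11: append 6 -> window=[7, 4, 3, 2, 6] -> max=7
step 12: append 8 -> window=[4, 3, 2, 6, 8] -> max=8
step 13: append 14 -> window=[3, 2, 6, 8, 14] -> max=14

Answer: 21 21 21 17 15 15 7 8 14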